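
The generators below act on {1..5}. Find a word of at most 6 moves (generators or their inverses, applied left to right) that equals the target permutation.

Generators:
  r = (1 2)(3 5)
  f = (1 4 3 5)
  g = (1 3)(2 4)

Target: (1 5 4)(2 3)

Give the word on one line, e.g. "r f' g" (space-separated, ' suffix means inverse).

  after r': (1 2)(3 5)
  after g': (1 4 2 3 5)
  after f: (1 3)(2 5 4)
  after r: (1 5 4)(2 3)

r' g' f r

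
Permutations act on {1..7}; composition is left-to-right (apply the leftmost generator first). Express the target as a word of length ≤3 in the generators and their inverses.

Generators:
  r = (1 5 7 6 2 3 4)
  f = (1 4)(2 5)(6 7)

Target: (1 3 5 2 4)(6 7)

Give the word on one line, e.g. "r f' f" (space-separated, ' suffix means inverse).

  after r: (1 5 7 6 2 3 4)
  after f': (1 2 3)(5 6)
  after r: (1 3 5 2 4)(6 7)

r f' r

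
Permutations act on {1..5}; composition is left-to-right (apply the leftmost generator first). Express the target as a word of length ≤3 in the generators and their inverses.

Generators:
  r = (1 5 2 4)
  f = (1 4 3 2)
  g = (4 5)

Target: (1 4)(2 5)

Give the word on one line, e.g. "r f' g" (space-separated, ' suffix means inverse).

  after g': (4 5)
  after r': (1 4)(2 5)

g' r'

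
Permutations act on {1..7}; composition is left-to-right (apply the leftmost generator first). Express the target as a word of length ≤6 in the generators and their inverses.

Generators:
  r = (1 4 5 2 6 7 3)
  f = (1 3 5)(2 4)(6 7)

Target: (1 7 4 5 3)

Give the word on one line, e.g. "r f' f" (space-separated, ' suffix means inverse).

  after r': (1 3 7 6 2 5 4)
  after f: (1 5 2)(3 6 4)
  after r: (1 2 4)(3 7)(5 6)
  after r: (1 6 2 5 7)
  after r: (1 7 4 5 3)

r' f r r r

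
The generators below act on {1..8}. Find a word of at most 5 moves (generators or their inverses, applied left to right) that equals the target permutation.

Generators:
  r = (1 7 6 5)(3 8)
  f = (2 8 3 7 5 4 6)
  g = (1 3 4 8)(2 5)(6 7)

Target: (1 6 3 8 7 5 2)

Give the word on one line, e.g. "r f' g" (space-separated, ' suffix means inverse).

  after g': (1 8 4 3)(2 5)(6 7)
  after r': (1 3 5 2 6)(4 8)
  after g: (1 4)(2 7 6 3)
  after r': (1 4 5 6 8 3 2)
  after f: (1 6 3 8 7 5 2)

g' r' g r' f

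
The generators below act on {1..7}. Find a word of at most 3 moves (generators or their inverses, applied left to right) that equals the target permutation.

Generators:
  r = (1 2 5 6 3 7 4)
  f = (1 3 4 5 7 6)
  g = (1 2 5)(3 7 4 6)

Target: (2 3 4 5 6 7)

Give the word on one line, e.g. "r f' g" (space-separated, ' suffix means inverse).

  after g: (1 2 5)(3 7 4 6)
  after f: (1 2 7 5 3 6 4)
  after g': (2 3 4 5 6 7)

g f g'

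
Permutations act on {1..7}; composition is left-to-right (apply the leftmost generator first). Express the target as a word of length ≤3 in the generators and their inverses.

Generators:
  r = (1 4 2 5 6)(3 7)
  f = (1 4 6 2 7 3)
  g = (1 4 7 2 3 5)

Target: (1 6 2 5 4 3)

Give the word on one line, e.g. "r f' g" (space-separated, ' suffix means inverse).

  after r': (1 6 5 2 4)(3 7)
  after g': (1 6 3 4 5 7 2)
  after g': (1 6 2 5 4 3)

r' g' g'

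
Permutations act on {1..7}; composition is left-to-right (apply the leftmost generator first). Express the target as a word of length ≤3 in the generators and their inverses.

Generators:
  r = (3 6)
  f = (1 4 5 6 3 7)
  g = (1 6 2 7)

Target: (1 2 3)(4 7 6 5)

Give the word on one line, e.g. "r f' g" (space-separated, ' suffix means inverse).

  after f': (1 7 3 6 5 4)
  after g': (1 2 6 5 4 7 3)
  after r: (1 2 3)(4 7 6 5)

f' g' r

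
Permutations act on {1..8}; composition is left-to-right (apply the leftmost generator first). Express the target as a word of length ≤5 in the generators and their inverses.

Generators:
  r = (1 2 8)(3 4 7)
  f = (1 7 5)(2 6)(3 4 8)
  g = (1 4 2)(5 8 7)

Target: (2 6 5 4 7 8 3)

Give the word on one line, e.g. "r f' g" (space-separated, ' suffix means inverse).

r f' g f g

  after r: (1 2 8)(3 4 7)
  after f': (1 6 2 4)(5 7 8)
  after g: (1 6)
  after f: (1 2 6 7 5)(3 4 8)
  after g: (2 6 5 4 7 8 3)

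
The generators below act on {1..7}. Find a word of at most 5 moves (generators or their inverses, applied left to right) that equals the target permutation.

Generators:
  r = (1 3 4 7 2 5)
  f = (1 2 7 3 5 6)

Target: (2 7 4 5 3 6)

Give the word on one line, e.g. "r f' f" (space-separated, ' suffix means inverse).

  after f': (1 6 5 3 7 2)
  after r: (1 6)(2 3)(4 7 5)
  after f': (1 5 4 2 7 3)
  after f': (1 3 6 5 4)
  after r': (2 7 4 5 3 6)

f' r f' f' r'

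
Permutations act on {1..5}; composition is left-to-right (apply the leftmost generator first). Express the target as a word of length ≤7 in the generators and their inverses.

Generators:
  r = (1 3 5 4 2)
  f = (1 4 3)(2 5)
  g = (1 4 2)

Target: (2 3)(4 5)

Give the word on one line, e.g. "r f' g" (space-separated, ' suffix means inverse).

  after f: (1 4 3)(2 5)
  after g': (2 5 4 3)
  after f: (1 4)(3 5)
  after r: (1 2)(3 4)
  after r: (2 3)(4 5)

f g' f r r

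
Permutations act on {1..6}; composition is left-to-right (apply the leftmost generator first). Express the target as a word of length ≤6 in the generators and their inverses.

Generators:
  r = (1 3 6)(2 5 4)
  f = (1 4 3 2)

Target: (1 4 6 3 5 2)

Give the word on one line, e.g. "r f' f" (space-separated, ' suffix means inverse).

  after f: (1 4 3 2)
  after f: (1 3)(2 4)
  after f: (1 2 3 4)
  after r': (1 4 6 3 5 2)

f f f r'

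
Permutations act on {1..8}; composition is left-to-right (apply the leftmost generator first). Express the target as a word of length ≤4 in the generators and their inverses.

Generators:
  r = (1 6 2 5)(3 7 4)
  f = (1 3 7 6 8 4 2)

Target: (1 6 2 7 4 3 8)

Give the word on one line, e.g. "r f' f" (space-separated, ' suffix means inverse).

  after f': (1 2 4 8 6 7 3)
  after f': (1 4 6 3 2 8 7)
  after f': (1 8 3 4 7 2 6)
  after f': (1 6 2 7 4 3 8)

f' f' f' f'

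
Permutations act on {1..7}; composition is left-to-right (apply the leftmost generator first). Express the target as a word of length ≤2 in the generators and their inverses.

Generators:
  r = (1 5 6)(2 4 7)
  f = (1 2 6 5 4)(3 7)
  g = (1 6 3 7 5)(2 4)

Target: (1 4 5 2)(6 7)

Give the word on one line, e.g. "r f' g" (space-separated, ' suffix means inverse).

f g'

  after f: (1 2 6 5 4)(3 7)
  after g': (1 4 5 2)(6 7)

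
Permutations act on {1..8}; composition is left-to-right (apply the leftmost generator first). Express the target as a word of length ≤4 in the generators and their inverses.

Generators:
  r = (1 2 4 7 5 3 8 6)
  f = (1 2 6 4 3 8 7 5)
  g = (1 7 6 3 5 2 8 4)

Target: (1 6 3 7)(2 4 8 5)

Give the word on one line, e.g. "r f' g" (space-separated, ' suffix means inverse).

f f

  after f: (1 2 6 4 3 8 7 5)
  after f: (1 6 3 7)(2 4 8 5)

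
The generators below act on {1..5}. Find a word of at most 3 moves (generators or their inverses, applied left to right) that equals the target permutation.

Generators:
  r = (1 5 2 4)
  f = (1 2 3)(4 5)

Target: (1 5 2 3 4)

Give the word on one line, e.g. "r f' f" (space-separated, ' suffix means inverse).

f r'

  after f: (1 2 3)(4 5)
  after r': (1 5 2 3 4)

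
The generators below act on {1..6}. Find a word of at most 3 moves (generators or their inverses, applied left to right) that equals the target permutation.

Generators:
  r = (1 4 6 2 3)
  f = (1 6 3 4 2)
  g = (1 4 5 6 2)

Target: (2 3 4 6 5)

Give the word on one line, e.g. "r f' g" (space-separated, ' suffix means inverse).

r' g r

  after r': (1 3 2 6 4)
  after g: (1 3)(5 6)
  after r: (2 3 4 6 5)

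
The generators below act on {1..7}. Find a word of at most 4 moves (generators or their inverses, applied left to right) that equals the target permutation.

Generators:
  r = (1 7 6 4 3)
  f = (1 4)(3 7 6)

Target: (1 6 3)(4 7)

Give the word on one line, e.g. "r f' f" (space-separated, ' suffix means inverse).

  after r': (1 3 4 6 7)
  after f': (1 6 3)(4 7)

r' f'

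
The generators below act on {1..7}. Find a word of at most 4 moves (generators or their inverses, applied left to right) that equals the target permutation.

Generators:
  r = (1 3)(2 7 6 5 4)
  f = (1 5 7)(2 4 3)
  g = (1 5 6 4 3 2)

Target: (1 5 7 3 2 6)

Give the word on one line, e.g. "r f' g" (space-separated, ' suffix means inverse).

r' r' g

  after r': (1 3)(2 4 5 6 7)
  after r': (2 5 7 4 6)
  after g: (1 5 7 3 2 6)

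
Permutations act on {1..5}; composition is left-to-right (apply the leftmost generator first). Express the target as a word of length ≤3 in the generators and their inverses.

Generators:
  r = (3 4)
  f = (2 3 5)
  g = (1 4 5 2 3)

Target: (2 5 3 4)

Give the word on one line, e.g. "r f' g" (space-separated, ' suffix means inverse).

r' f'

  after r': (3 4)
  after f': (2 5 3 4)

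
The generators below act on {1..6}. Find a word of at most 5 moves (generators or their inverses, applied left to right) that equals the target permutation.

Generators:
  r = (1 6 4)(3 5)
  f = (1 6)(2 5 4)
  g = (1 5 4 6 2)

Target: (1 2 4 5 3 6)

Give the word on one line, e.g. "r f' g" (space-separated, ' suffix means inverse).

r f' f' g

  after r: (1 6 4)(3 5)
  after f': (2 4 6 5 3)
  after f': (1 6 2 5 3 4)
  after g: (1 2 4 5 3 6)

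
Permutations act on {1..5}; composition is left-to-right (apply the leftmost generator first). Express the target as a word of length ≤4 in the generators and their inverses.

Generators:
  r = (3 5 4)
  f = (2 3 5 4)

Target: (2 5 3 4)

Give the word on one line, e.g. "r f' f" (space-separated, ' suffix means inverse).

f r' r'

  after f: (2 3 5 4)
  after r': (2 4)
  after r': (2 5 3 4)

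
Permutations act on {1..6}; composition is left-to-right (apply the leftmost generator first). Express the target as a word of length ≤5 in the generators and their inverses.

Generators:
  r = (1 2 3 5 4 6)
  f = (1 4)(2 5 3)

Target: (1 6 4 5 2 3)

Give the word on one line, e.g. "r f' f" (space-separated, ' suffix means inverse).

  after f': (1 4)(2 3 5)
  after f': (2 5 3)
  after r': (1 6 4 5 2 3)

f' f' r'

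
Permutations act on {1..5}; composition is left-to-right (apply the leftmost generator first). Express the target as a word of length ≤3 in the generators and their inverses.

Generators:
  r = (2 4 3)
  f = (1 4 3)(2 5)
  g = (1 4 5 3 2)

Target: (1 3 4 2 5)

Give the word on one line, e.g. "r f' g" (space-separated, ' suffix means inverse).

g g g

  after g: (1 4 5 3 2)
  after g: (1 5 2 4 3)
  after g: (1 3 4 2 5)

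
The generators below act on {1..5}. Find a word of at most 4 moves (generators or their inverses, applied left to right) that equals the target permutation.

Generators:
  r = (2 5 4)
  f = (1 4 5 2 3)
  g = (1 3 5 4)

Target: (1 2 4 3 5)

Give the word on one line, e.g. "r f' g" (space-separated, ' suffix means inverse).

  after g': (1 4 5 3)
  after g': (1 5)(3 4)
  after r': (1 2 4 3 5)

g' g' r'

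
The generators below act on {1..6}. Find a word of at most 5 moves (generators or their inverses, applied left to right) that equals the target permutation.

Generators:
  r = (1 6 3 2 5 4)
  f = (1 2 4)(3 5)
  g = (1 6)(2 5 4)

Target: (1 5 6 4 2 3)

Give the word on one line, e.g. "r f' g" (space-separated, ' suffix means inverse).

f r' f'

  after f: (1 2 4)(3 5)
  after r': (1 3 2 5 6)
  after f': (1 5 6 4 2 3)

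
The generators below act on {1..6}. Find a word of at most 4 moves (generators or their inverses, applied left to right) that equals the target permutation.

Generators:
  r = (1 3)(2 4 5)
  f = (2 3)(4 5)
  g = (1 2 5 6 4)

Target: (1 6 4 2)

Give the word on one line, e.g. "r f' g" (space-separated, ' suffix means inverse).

  after g: (1 2 5 6 4)
  after r': (1 5 6 2 4 3)
  after g: (1 6 5 4 3 2)
  after f': (1 6 4 2)

g r' g f'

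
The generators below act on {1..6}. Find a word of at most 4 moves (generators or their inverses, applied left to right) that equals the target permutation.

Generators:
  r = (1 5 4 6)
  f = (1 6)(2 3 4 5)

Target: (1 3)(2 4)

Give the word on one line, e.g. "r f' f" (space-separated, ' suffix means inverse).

  after f': (1 6)(2 5 4 3)
  after r': (1 4 3 2)
  after f': (1 3 5 4 2 6)
  after r': (1 3)(2 4)

f' r' f' r'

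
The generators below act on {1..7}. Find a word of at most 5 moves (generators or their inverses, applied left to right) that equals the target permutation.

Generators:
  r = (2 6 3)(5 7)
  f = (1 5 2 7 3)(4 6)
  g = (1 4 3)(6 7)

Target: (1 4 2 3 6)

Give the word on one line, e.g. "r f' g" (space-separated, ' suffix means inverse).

f g' f' g

  after f: (1 5 2 7 3)(4 6)
  after g': (1 5 2 6)(4 7)
  after f': (2 4)(3 7 6)
  after g: (1 4 2 3 6)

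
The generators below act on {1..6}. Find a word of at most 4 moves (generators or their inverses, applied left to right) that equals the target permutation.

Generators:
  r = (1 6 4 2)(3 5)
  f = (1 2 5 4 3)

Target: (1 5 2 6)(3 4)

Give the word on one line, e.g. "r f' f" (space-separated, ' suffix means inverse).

  after r': (1 2 4 6)(3 5)
  after r': (1 4)(2 6)
  after f': (1 5 2 6)(3 4)

r' r' f'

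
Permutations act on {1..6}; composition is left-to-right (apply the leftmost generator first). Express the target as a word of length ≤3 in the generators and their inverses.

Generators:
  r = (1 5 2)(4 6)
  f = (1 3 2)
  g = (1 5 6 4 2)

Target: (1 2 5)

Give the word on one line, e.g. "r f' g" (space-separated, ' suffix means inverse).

r r

  after r: (1 5 2)(4 6)
  after r: (1 2 5)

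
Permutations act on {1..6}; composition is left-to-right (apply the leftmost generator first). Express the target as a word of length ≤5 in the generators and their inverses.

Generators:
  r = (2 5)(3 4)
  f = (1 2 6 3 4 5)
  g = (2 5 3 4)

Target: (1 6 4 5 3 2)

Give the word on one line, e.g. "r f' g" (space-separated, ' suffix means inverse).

  after g': (2 4 3 5)
  after f: (1 2 5 6 3)
  after f: (1 6 4 5 3 2)

g' f f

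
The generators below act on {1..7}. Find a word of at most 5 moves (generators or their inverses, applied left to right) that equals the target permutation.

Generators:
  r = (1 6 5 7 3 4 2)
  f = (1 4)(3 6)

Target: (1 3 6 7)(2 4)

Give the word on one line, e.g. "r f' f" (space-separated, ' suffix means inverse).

r' f r' r'

  after r': (1 2 4 3 7 5 6)
  after f: (1 2)(3 7 5)(4 6)
  after r': (1 4)(3 5 7 6)
  after r': (1 3 6 7)(2 4)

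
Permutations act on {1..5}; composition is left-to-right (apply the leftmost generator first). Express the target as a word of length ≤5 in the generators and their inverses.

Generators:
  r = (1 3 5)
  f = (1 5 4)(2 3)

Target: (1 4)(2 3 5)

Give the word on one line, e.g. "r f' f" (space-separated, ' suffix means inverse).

  after r: (1 3 5)
  after r: (1 5 3)
  after f: (1 4)(2 3 5)

r r f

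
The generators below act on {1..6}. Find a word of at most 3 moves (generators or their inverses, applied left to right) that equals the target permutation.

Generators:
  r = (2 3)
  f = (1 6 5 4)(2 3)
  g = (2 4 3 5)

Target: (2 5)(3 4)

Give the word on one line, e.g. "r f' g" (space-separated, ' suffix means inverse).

  after r: (2 3)
  after g: (2 5)(3 4)

r g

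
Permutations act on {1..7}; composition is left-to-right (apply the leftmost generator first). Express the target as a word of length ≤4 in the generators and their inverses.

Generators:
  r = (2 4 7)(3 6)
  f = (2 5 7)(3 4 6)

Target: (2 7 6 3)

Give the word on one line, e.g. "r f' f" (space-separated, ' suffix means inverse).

f r f

  after f: (2 5 7)(3 4 6)
  after r: (2 5)(3 7 4)
  after f: (2 7 6 3)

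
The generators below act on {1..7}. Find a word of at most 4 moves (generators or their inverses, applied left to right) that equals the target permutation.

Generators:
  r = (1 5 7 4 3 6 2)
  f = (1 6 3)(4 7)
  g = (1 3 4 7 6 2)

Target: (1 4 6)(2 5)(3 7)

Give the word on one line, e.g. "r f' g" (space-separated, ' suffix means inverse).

  after r': (1 2 6 3 4 7 5)
  after g': (1 6)(2 7 5)
  after r': (1 3 4 7)(2 5 6)
  after g: (1 4 6)(2 5)(3 7)

r' g' r' g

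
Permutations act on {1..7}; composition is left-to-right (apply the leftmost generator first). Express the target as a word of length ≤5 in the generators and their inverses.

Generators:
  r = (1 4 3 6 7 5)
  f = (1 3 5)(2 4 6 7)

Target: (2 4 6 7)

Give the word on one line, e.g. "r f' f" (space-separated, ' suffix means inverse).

f' f' f'

  after f': (1 5 3)(2 7 6 4)
  after f': (1 3 5)(2 6)(4 7)
  after f': (2 4 6 7)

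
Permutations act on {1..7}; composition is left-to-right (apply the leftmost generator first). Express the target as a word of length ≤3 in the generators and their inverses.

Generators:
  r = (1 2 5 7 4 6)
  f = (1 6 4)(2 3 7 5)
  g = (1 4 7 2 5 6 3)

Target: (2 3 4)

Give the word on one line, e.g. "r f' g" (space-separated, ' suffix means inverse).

f r

  after f: (1 6 4)(2 3 7 5)
  after r: (2 3 4)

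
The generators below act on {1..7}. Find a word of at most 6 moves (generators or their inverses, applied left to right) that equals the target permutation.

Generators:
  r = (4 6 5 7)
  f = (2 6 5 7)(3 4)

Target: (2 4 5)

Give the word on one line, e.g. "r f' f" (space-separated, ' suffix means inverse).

  after f: (2 6 5 7)(3 4)
  after f: (2 5)(6 7)
  after r': (2 6 5)(4 7)
  after r': (2 4 5)

f f r' r'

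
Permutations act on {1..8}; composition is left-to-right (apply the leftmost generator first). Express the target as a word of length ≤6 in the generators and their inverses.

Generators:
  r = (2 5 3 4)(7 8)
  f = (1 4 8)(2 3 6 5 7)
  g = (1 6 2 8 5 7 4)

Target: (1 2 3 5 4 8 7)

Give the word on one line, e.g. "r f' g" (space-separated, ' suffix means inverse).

  after g': (1 4 7 5 8 2 6)
  after f: (1 8 3 6 4 2 5)
  after r': (1 7 8 5)(3 6)
  after f: (1 2 3 5 4 8 7)

g' f r' f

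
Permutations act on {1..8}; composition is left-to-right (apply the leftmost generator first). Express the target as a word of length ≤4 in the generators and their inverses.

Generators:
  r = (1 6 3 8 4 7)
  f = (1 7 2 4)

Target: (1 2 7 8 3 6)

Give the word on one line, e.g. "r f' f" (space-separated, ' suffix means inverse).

  after f': (1 4 2 7)
  after f': (1 2)(4 7)
  after r': (1 2 7 8 3 6)

f' f' r'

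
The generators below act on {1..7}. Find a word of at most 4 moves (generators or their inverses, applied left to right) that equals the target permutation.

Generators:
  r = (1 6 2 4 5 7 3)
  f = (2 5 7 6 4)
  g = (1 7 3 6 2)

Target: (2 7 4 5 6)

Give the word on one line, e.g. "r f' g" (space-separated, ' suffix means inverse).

  after f': (2 4 6 7 5)
  after f': (2 6 5 4 7)
  after f': (2 7 4 5 6)

f' f' f'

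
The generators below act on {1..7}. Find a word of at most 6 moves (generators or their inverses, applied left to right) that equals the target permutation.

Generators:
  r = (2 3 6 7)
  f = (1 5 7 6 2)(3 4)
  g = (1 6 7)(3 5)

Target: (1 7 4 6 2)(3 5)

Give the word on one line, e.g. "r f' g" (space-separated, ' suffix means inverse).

g' f' r' r' f

  after g': (1 7 6)(3 5)
  after f': (1 5 4 3)(2 6)
  after r': (1 5 4 2 3)(6 7)
  after r': (1 5 4 7 3)
  after f: (1 7 4 6 2)(3 5)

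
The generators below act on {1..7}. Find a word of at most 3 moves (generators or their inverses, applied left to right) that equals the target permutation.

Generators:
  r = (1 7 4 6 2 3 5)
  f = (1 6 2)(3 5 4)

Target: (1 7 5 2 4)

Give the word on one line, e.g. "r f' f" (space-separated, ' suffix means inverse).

  after r: (1 7 4 6 2 3 5)
  after f': (1 7 5 2 4)

r f'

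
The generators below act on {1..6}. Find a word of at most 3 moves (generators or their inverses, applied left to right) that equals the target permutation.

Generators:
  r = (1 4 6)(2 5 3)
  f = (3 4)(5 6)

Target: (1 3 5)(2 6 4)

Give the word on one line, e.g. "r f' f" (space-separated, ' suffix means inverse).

  after f': (3 4)(5 6)
  after r: (1 4 2 5)(3 6)
  after f': (1 3 5)(2 6 4)

f' r f'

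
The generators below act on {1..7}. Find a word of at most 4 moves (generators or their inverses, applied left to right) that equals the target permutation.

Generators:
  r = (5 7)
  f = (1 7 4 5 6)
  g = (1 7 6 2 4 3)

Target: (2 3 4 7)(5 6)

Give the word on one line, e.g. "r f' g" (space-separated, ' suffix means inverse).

g g f

  after g: (1 7 6 2 4 3)
  after g: (1 6 4)(2 3 7)
  after f: (2 3 4 7)(5 6)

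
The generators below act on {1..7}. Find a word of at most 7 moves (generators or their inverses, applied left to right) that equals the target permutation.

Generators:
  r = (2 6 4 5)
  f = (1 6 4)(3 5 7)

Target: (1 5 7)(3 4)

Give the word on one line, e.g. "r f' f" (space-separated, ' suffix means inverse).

  after f': (1 4 6)(3 7 5)
  after r': (1 6)(2 5 3 7 4)
  after r': (1 2 4 5 3 7 6)
  after f': (1 2 6 4 3 5 7)
  after r': (1 5 7)(3 4)

f' r' r' f' r'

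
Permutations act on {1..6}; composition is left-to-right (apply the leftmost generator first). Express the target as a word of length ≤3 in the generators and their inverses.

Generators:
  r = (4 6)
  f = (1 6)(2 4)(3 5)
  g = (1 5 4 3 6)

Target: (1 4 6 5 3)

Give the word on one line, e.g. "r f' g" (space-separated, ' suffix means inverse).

g g

  after g: (1 5 4 3 6)
  after g: (1 4 6 5 3)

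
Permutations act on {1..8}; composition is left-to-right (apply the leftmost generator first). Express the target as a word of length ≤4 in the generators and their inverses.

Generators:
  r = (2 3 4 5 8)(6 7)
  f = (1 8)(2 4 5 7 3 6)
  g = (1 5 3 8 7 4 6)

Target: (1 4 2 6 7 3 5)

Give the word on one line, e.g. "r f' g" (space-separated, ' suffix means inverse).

  after r': (2 8 5 4 3)(6 7)
  after r': (2 5 3 8 4)
  after g': (1 6 4 2)(7 8)
  after g': (1 4 2 6 7 3 5)

r' r' g' g'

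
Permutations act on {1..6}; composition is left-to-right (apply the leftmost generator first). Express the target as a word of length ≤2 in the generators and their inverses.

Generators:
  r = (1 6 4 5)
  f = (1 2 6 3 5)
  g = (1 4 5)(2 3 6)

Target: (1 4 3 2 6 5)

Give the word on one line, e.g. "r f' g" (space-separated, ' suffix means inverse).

r' g'

  after r': (1 5 4 6)
  after g': (1 4 3 2 6 5)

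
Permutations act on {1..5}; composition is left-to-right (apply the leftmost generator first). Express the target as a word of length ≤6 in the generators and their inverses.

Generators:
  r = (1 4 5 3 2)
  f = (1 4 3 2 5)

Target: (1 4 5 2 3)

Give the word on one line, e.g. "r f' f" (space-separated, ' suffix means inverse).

  after f: (1 4 3 2 5)
  after r: (1 5 4 2 3)
  after r: (1 3 4)
  after f': (1 4 5 2 3)

f r r f'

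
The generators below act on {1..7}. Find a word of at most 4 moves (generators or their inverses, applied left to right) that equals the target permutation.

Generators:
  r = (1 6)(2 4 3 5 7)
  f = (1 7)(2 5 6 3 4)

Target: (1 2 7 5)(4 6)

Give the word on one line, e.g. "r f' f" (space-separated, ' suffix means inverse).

r f' r r

  after r: (1 6)(2 4 3 5 7)
  after f': (1 5)(2 3)(4 6 7)
  after r: (1 7 3 4)(2 5 6)
  after r: (1 2 7 5)(4 6)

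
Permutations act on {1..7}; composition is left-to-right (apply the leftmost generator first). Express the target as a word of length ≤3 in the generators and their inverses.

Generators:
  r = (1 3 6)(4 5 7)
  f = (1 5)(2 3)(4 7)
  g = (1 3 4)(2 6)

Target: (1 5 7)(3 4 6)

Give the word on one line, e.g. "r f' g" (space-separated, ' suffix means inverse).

g r' f

  after g: (1 3 4)(2 6)
  after r': (2 3 7 5 4 6)
  after f: (1 5 7)(3 4 6)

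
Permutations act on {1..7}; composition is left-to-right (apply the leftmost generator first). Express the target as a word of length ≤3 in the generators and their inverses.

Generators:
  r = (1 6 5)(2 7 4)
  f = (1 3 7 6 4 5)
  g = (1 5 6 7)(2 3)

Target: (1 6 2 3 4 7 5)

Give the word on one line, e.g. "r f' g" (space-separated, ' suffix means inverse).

  after g: (1 5 6 7)(2 3)
  after r': (1 6 2 3 4 7 5)

g r'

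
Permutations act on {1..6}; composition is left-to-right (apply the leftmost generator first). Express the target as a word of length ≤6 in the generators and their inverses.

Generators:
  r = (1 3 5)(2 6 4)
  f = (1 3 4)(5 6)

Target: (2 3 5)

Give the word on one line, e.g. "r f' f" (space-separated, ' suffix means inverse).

  after r': (1 5 3)(2 4 6)
  after f': (1 6 2 3 4 5)
  after f': (1 5 4 6 2)
  after r': (1 3)(2 5 6 4)
  after r': (2 3 5)

r' f' f' r' r'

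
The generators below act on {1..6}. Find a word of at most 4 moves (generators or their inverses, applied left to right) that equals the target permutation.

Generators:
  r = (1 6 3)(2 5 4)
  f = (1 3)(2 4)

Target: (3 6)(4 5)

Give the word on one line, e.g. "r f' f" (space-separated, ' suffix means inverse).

  after r: (1 6 3)(2 5 4)
  after r: (1 3 6)(2 4 5)
  after f: (3 6)(4 5)

r r f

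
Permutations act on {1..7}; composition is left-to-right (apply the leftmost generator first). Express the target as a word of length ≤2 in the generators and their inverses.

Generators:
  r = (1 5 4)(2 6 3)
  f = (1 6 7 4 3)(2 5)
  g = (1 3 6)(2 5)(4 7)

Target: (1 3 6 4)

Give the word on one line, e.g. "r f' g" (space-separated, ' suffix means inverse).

f g'

  after f: (1 6 7 4 3)(2 5)
  after g': (1 3 6 4)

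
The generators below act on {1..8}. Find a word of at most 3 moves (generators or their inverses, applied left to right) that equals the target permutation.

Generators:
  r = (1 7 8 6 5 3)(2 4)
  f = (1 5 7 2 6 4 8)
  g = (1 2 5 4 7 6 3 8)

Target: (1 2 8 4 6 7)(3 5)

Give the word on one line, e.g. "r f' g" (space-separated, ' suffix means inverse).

r f

  after r: (1 7 8 6 5 3)(2 4)
  after f: (1 2 8 4 6 7)(3 5)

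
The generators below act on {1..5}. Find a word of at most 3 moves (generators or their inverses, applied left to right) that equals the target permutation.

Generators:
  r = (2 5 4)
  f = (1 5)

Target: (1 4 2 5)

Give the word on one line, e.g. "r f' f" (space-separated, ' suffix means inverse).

f r

  after f: (1 5)
  after r: (1 4 2 5)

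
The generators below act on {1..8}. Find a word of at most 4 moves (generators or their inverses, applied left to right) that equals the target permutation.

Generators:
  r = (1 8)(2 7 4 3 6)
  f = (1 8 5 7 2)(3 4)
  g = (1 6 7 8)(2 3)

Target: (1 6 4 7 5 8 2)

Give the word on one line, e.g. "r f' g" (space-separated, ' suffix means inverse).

f' g r

  after f': (1 2 7 5 8)(3 4)
  after g: (1 3 4 2 8 6 7 5)
  after r: (1 6 4 7 5 8 2)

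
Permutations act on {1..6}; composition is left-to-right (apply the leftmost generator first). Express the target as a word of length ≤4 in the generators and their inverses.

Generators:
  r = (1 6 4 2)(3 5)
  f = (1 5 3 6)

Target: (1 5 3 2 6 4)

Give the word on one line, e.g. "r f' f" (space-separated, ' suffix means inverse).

  after f: (1 5 3 6)
  after r: (1 3 4 2)
  after r: (1 5 3 2 6 4)

f r r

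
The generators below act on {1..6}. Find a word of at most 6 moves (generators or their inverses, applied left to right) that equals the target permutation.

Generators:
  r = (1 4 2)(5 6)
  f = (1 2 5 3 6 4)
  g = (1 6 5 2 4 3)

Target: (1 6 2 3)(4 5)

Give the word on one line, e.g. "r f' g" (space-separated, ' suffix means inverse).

r r f g'

  after r: (1 4 2)(5 6)
  after r: (1 2 4)
  after f: (1 5 3 6 4 2)
  after g': (1 6 2 3)(4 5)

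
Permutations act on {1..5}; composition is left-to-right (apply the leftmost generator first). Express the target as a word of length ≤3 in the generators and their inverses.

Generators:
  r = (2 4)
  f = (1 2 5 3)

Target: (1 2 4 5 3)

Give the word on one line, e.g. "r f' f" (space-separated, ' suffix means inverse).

r' f

  after r': (2 4)
  after f: (1 2 4 5 3)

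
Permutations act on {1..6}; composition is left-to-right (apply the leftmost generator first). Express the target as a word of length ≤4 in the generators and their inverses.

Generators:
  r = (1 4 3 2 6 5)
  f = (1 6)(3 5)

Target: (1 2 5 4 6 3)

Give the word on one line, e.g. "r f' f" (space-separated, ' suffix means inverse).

  after f: (1 6)(3 5)
  after r': (1 2 3 6 5 4)
  after f: (1 2 5 4 6 3)

f r' f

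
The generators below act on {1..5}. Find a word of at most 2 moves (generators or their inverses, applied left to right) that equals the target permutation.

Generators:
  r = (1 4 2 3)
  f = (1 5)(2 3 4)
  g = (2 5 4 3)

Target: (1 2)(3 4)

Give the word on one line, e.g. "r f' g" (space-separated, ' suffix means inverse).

r' r'

  after r': (1 3 2 4)
  after r': (1 2)(3 4)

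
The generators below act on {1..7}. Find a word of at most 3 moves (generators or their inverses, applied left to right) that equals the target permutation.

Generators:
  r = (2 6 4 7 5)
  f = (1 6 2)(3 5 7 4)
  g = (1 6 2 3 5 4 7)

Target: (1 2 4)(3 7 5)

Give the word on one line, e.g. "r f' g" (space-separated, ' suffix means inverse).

r' f f

  after r': (2 5 7 4 6)
  after f: (1 6)(2 7 3 5 4)
  after f: (1 2 4)(3 7 5)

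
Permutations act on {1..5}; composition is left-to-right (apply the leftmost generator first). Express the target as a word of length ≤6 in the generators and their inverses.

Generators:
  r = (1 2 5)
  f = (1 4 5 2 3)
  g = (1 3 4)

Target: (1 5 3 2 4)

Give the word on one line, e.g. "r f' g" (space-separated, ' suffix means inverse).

g' f' r f' g

  after g': (1 4 3)
  after f': (2 5 4)
  after r: (1 2)(4 5)
  after f': (1 5)(2 3)
  after g: (1 5 3 2 4)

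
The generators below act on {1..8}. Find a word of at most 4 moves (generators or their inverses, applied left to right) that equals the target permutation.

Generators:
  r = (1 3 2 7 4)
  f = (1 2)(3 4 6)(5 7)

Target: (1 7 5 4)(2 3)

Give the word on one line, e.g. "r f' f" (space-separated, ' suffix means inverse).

  after f: (1 2)(3 4 6)(5 7)
  after f: (3 6 4)
  after f: (1 2)(5 7)
  after r: (1 7 5 4)(2 3)

f f f r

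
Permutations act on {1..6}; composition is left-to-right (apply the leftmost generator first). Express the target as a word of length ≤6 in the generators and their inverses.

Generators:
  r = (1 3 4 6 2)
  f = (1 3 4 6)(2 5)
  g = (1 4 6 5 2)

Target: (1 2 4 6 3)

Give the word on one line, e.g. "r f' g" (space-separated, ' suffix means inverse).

f' r g' f'

  after f': (1 6 4 3)(2 5)
  after r: (1 2 5)
  after g': (1 5 2 6 4)
  after f': (1 2 4 6 3)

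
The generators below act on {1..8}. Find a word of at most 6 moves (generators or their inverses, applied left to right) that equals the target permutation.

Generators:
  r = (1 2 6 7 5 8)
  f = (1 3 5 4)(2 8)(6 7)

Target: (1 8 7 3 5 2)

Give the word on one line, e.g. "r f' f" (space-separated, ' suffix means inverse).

f' r r f' r

  after f': (1 4 5 3)(2 8)(6 7)
  after r: (1 4 8 6 5 3 2)
  after r: (1 4)(3 6 8 7 5)
  after f': (1 5)(2 8 6)(3 7)
  after r: (1 8 7 3 5 2)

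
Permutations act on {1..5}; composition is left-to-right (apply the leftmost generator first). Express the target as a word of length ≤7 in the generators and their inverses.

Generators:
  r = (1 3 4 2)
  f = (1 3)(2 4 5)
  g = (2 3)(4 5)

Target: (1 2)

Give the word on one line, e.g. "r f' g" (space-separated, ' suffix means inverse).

g f' f' f' g

  after g: (2 3)(4 5)
  after f': (1 3 5 2)
  after f': (2 3 4)
  after f': (1 3 2)(4 5)
  after g: (1 2)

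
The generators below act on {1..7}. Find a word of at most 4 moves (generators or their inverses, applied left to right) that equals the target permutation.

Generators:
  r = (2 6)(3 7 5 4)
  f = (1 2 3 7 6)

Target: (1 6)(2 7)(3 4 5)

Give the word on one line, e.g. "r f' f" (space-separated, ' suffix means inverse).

  after r': (2 6)(3 4 5 7)
  after f': (1 6)(2 7)(3 4 5)

r' f'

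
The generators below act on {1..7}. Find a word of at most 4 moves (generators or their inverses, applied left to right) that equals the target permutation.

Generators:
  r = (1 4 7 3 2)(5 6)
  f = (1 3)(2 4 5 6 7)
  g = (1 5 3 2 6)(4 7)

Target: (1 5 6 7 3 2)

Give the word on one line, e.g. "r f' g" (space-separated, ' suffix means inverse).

  after f': (1 3)(2 7 6 5 4)
  after f': (2 6 4 7 5)
  after g: (1 5 6 7 3 2)

f' f' g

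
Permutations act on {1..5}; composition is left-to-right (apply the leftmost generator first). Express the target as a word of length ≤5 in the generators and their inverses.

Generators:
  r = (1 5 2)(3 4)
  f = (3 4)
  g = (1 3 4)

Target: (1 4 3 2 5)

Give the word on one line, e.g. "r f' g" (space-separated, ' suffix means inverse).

  after g': (1 4 3)
  after r': (1 3 2 5)
  after f': (1 4 3 2 5)

g' r' f'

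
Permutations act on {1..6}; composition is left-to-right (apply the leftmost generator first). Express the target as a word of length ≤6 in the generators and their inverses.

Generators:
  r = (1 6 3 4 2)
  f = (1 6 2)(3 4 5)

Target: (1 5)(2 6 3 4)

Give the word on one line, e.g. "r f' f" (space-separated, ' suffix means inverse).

  after f': (1 2 6)(3 5 4)
  after r': (1 4 6 2)(3 5)
  after r': (1 3 5 6 4)
  after f': (1 5)(2 6 3 4)

f' r' r' f'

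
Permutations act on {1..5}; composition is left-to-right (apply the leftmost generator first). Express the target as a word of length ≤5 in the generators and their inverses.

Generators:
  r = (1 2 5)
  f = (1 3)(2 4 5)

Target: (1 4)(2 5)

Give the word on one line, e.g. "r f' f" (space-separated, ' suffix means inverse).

  after r: (1 2 5)
  after f': (1 5 3)(2 4)
  after f': (1 4 5)
  after r: (1 4)(2 5)

r f' f' r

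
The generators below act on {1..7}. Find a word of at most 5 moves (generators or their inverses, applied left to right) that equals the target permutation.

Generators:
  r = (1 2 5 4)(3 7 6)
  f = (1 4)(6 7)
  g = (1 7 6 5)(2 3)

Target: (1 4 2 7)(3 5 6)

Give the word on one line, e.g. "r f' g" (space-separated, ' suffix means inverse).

  after g': (1 5 6 7)(2 3)
  after f': (1 5 7 4)(2 3)
  after r: (1 4 2 7)(3 5 6)

g' f' r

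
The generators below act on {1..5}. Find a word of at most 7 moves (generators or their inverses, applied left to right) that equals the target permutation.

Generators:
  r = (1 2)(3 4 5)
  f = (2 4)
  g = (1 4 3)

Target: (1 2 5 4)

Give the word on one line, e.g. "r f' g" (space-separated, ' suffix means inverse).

  after g: (1 4 3)
  after f': (1 2 4 3)
  after g: (1 2 3 4)
  after r: (2 4)(3 5)
  after r: (1 2 5 4)

g f' g r r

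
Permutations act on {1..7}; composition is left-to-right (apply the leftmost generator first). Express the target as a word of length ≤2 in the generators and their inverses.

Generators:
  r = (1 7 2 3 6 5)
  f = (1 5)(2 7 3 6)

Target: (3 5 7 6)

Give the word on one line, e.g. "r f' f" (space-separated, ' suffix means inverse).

f r

  after f: (1 5)(2 7 3 6)
  after r: (3 5 7 6)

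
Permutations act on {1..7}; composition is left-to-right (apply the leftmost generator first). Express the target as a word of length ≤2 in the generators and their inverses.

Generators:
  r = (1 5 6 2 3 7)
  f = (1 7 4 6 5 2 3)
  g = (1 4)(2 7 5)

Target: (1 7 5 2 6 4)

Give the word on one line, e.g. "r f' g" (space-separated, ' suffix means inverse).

f' r

  after f': (1 3 2 5 6 4 7)
  after r: (1 7 5 2 6 4)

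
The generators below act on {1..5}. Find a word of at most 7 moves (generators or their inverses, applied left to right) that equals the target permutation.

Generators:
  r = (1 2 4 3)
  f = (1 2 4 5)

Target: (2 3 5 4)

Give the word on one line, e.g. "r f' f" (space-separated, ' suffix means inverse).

  after f: (1 2 4 5)
  after f: (1 4)(2 5)
  after r: (1 3)(2 5 4)
  after f': (1 3 5 2 4)
  after r: (2 3 5 4)

f f r f' r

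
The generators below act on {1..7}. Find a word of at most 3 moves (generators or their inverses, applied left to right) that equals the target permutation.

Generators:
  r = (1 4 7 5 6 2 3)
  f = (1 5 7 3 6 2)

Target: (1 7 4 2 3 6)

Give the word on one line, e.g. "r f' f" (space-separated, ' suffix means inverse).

r' f'

  after r': (1 3 2 6 5 7 4)
  after f': (1 7 4 2 3 6)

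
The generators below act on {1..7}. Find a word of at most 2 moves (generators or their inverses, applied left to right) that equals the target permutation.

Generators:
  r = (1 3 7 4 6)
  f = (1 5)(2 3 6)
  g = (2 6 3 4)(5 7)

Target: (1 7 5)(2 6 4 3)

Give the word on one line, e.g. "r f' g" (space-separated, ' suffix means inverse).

f g'

  after f: (1 5)(2 3 6)
  after g': (1 7 5)(2 6 4 3)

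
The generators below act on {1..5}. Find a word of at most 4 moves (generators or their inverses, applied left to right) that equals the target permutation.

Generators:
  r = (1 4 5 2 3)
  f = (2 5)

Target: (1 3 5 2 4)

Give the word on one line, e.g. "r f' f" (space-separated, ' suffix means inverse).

f r' f

  after f: (2 5)
  after r': (1 3 2 4)
  after f: (1 3 5 2 4)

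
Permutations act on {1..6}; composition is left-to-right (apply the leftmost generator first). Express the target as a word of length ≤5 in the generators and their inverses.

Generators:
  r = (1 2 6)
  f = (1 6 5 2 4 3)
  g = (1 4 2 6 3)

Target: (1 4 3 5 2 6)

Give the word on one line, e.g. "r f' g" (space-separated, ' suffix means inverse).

g' f r g'

  after g': (1 3 6 2 4)
  after f: (2 3 5)(4 6)
  after r: (1 2 3 5 6 4)
  after g': (1 4 3 5 2 6)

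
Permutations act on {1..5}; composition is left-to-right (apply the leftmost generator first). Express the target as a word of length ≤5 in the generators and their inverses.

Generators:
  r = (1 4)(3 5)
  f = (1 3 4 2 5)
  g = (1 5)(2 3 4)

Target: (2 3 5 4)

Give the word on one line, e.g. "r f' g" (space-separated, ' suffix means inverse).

  after f': (1 5 2 4 3)
  after g': (2 3 5 4)
  after r: (1 4 2 5)
  after r: (2 3 5 4)

f' g' r r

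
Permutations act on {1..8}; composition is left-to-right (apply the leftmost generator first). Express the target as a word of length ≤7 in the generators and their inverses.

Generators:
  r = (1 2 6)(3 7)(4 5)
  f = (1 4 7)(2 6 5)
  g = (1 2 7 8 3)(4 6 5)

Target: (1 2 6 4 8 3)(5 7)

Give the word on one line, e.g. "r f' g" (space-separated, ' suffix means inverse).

  after f': (1 7 4)(2 5 6)
  after f': (1 4 7)(2 6 5)
  after r': (1 5)(3 7 6 4)
  after g': (1 6 5 3 2)(4 8 7)
  after r': (1 2 6 4 8 3)(5 7)

f' f' r' g' r'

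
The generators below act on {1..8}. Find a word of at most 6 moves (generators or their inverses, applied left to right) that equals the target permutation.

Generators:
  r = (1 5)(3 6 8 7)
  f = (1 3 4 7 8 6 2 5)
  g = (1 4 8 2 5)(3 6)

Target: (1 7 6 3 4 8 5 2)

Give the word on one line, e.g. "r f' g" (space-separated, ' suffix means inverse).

f f r f

  after f: (1 3 4 7 8 6 2 5)
  after f: (1 4 8 2)(3 7 6 5)
  after r: (1 4 7 8 2 5 6)
  after f: (1 7 6 3 4 8 5 2)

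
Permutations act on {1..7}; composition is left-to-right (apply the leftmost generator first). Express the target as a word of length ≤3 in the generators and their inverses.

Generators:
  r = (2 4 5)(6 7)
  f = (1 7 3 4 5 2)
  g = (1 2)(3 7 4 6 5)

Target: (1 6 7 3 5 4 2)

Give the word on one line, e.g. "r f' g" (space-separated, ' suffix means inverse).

f r

  after f: (1 7 3 4 5 2)
  after r: (1 6 7 3 5 4 2)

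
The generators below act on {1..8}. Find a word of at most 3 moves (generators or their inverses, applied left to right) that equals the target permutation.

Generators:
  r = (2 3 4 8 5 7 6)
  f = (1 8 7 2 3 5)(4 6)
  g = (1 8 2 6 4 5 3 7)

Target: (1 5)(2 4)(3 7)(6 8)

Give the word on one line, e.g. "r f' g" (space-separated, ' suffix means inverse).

  after f: (1 8 7 2 3 5)(4 6)
  after r: (1 5)(2 4)(3 7)(6 8)

f r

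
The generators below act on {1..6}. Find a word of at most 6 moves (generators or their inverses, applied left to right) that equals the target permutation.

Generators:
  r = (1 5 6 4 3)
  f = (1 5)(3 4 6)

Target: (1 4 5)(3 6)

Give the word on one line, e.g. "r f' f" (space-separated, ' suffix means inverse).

r' f f f r'

  after r': (1 3 4 6 5)
  after f: (1 4 3 6)
  after f: (1 6 5)
  after f: (1 3 4 6)
  after r': (1 4 5)(3 6)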